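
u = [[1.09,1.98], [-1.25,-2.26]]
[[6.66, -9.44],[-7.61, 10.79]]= u @ [[1.84, -2.65],  [2.35, -3.31]]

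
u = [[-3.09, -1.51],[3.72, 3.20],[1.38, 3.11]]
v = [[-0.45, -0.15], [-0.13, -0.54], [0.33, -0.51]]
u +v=[[-3.54,-1.66], [3.59,2.66], [1.71,2.6]]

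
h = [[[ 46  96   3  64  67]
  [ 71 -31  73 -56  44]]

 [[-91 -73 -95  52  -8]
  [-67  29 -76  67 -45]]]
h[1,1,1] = 29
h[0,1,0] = 71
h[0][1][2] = 73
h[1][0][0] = -91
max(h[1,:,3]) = 67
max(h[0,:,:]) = 96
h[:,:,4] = [[67, 44], [-8, -45]]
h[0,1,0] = 71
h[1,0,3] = 52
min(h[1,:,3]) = 52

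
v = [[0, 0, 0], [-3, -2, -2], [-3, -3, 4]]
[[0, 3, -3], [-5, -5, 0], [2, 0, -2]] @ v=[[0, 3, -18], [15, 10, 10], [6, 6, -8]]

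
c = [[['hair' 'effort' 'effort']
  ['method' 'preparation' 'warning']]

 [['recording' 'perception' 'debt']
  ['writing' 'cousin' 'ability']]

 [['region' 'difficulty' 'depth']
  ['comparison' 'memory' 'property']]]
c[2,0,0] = 'region'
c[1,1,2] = 'ability'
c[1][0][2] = 'debt'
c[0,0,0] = 'hair'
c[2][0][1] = 'difficulty'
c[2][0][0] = 'region'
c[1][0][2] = 'debt'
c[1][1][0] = 'writing'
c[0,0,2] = 'effort'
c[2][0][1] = 'difficulty'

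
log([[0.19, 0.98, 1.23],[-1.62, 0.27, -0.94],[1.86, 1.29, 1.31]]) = [[0.18+1.85j, 0.57-0.25j, (0.58-1.2j)],  [-0.87+0.89j, -0.06-0.12j, (-0.67-0.58j)],  [(0.83-2.18j), 0.84+0.30j, 0.81+1.41j]]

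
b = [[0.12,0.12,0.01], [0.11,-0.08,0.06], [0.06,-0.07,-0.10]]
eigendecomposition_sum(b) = [[0.15+0.00j, 0.06+0.00j, 0.02+0.00j], [0.07+0.00j, 0.03+0.00j, (0.01+0j)], [(0.01+0j), (0.01+0j), 0.00+0.00j]] + [[(-0.01+0j), (0.03+0j), -0.00-0.02j],[(0.02-0.01j), -0.05+0.02j, 0.03+0.04j],[0.02+0.03j, (-0.04-0.07j), (-0.05+0.05j)]] + [[(-0.01-0j), (0.03-0j), (-0+0.02j)],[0.02+0.01j, -0.05-0.02j, 0.03-0.04j],[(0.02-0.03j), (-0.04+0.07j), -0.05-0.05j]]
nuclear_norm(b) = 0.45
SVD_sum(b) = [[0.14, 0.05, 0.03], [0.08, 0.03, 0.01], [0.01, 0.00, 0.00]] + [[-0.02, 0.06, 0.01],[0.04, -0.09, -0.02],[0.04, -0.1, -0.02]] + [[0.0,0.01,-0.03], [-0.01,-0.02,0.07], [0.01,0.02,-0.08]]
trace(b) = -0.06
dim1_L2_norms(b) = [0.17, 0.15, 0.14]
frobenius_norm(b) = 0.26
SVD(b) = [[-0.88, 0.40, 0.26], [-0.47, -0.64, -0.61], [-0.08, -0.66, 0.75]] @ diag([0.17595065169574378, 0.16077696347532353, 0.11265938124939942]) @ [[-0.92, -0.35, -0.17], [-0.38, 0.90, 0.20], [0.08, 0.24, -0.97]]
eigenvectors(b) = [[0.91+0.00j, 0.14-0.23j, 0.14+0.23j], [(0.41+0j), (-0.08+0.54j), (-0.08-0.54j)], [(0.09+0j), (-0.79+0j), -0.79-0.00j]]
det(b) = 0.00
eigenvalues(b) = [(0.18+0j), (-0.12+0.07j), (-0.12-0.07j)]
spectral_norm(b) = 0.18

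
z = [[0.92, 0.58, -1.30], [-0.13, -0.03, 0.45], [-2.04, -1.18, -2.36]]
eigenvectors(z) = [[-0.33, -0.88, 0.53], [0.13, 0.21, -0.85], [-0.93, 0.41, -0.03]]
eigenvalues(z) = [-2.93, 1.39, 0.07]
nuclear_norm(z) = 5.13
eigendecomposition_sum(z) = [[-0.49, -0.27, -0.91], [0.19, 0.11, 0.35], [-1.37, -0.76, -2.54]] + [[1.43, 0.90, -0.39], [-0.34, -0.22, 0.09], [-0.67, -0.42, 0.18]] + [[-0.01, -0.05, -0.0], [0.02, 0.08, 0.0], [0.0, 0.00, 0.00]]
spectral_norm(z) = 3.35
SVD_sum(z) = [[-0.13, -0.08, -0.16], [0.14, 0.08, 0.18], [-1.95, -1.13, -2.46]] + [[1.06, 0.65, -1.14], [-0.25, -0.15, 0.27], [-0.09, -0.05, 0.1]] + [[-0.01, 0.01, 0.0], [-0.02, 0.04, 0.0], [-0.0, 0.0, 0.00]]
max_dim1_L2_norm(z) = 3.34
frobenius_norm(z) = 3.77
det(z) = -0.28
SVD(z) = [[0.07, 0.97, 0.23], [-0.07, -0.23, 0.97], [1.0, -0.08, 0.06]] @ diag([3.348688826109031, 1.7322556553781059, 0.047681131520633635]) @ [[-0.58, -0.34, -0.74], [0.63, 0.38, -0.68], [-0.51, 0.86, 0.01]]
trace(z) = -1.47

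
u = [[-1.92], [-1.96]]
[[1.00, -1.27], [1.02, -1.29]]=u@[[-0.52, 0.66]]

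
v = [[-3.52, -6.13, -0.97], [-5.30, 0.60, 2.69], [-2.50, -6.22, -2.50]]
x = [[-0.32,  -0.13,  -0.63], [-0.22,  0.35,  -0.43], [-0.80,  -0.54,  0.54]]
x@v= [[3.39, 5.80, 1.54], [-0.01, 4.23, 2.23], [4.33, 1.22, -2.03]]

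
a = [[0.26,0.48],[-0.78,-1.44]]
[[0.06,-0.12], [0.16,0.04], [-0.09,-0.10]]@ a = [[0.11, 0.20], [0.01, 0.02], [0.05, 0.1]]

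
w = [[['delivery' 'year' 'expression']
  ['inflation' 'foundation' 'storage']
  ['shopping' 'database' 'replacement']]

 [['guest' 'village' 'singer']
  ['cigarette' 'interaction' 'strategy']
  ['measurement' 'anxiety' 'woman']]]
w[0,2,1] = 'database'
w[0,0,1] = 'year'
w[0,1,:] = ['inflation', 'foundation', 'storage']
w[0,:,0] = ['delivery', 'inflation', 'shopping']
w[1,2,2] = 'woman'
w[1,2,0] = 'measurement'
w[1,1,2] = 'strategy'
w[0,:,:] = [['delivery', 'year', 'expression'], ['inflation', 'foundation', 'storage'], ['shopping', 'database', 'replacement']]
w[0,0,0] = 'delivery'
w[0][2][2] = 'replacement'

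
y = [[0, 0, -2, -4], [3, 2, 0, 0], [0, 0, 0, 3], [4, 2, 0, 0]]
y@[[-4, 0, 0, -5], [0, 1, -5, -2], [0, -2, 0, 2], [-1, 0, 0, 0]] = [[4, 4, 0, -4], [-12, 2, -10, -19], [-3, 0, 0, 0], [-16, 2, -10, -24]]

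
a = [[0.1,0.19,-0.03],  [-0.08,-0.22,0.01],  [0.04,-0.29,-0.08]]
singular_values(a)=[0.42, 0.14, 0.0]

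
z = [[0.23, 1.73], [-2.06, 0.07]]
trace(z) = 0.30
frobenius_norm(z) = 2.70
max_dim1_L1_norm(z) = 2.13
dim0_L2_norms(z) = [2.07, 1.73]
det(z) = 3.58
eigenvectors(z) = [[(-0.03-0.68j),  (-0.03+0.68j)], [(0.74+0j),  (0.74-0j)]]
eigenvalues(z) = [(0.15+1.89j), (0.15-1.89j)]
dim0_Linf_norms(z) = [2.06, 1.73]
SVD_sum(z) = [[0.54, 0.1],[-1.98, -0.37]] + [[-0.31, 1.63], [-0.08, 0.44]]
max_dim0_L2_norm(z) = 2.07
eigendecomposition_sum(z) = [[0.11+0.94j, 0.87-0.07j], [-1.03+0.08j, (0.04+0.95j)]] + [[0.12-0.94j, 0.87+0.07j], [(-1.03-0.08j), 0.04-0.95j]]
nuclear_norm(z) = 3.80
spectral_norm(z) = 2.08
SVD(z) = [[-0.26, 0.97], [0.97, 0.26]] @ diag([2.0842986134509007, 1.7175561970330557]) @ [[-0.98,-0.19], [-0.19,0.98]]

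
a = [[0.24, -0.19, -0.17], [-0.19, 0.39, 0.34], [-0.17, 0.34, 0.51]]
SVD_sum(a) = [[0.12, -0.20, -0.23],  [-0.20, 0.33, 0.38],  [-0.23, 0.38, 0.44]] + [[0.10, -0.02, 0.07],[-0.02, 0.01, -0.02],[0.07, -0.02, 0.05]] + [[0.02, 0.03, -0.02], [0.03, 0.05, -0.03], [-0.02, -0.03, 0.02]]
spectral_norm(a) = 0.89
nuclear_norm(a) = 1.14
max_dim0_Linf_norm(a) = 0.51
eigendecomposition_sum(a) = [[0.12, -0.2, -0.23],[-0.2, 0.33, 0.38],[-0.23, 0.38, 0.44]] + [[0.1, -0.02, 0.07], [-0.02, 0.01, -0.02], [0.07, -0.02, 0.05]] + [[0.02,0.03,-0.02], [0.03,0.05,-0.03], [-0.02,-0.03,0.02]]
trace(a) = 1.14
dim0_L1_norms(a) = [0.6, 0.92, 1.02]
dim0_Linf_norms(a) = [0.24, 0.39, 0.51]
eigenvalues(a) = [0.89, 0.16, 0.08]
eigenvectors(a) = [[-0.36, 0.80, -0.48], [0.61, -0.18, -0.77], [0.70, 0.57, 0.42]]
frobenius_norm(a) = 0.91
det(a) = 0.01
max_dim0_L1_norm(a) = 1.02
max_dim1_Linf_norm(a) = 0.51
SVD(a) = [[-0.36,-0.80,-0.48], [0.61,0.18,-0.77], [0.70,-0.57,0.42]] @ diag([0.8930237080409801, 0.16228255589785356, 0.08469373606116651]) @ [[-0.36, 0.61, 0.70], [-0.8, 0.18, -0.57], [-0.48, -0.77, 0.42]]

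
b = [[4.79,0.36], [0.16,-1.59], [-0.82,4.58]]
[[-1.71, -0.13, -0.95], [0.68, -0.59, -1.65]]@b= [[-7.43, -4.76], [4.52, -6.37]]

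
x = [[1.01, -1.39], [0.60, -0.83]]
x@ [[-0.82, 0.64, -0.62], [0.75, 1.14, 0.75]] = [[-1.87, -0.94, -1.67],[-1.11, -0.56, -0.99]]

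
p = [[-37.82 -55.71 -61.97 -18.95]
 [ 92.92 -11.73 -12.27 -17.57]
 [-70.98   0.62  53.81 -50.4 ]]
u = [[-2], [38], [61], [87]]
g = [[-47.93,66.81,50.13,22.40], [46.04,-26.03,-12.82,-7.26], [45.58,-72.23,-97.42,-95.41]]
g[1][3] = -7.26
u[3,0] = 87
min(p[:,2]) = -61.97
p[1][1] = -11.73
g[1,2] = -12.82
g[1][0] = 46.04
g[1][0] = 46.04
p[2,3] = -50.4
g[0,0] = -47.93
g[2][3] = -95.41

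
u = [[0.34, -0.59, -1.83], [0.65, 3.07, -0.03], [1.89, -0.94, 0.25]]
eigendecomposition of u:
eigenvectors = [[(-0.05-0.69j), -0.05+0.69j, -0.00+0.00j],[-0.07+0.11j, -0.07-0.11j, (-0.95+0j)],[-0.71+0.00j, -0.71-0.00j, 0.31+0.00j]]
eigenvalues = [(0.29+1.96j), (0.29-1.96j), (3.08+0j)]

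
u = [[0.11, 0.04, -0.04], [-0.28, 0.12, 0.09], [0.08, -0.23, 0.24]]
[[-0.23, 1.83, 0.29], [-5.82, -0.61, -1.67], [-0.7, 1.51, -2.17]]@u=[[-0.51, 0.14, 0.24], [-0.60, 0.08, -0.22], [-0.67, 0.65, -0.36]]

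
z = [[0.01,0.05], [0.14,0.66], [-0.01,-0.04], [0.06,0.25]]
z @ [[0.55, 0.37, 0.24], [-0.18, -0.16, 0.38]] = [[-0.0, -0.0, 0.02],[-0.04, -0.05, 0.28],[0.0, 0.00, -0.02],[-0.01, -0.02, 0.11]]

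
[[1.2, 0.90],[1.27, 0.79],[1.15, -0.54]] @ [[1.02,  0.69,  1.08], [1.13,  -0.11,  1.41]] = [[2.24, 0.73, 2.56], [2.19, 0.79, 2.49], [0.56, 0.85, 0.48]]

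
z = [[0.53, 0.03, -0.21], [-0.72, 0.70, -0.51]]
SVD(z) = [[-0.24, 0.97], [0.97, 0.24]] @ diag([1.1542748329914356, 0.5119078138909328]) @ [[-0.72, 0.58, -0.38], [0.66, 0.39, -0.64]]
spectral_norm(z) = 1.15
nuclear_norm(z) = 1.67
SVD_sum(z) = [[0.2, -0.16, 0.11], [-0.80, 0.65, -0.43]] + [[0.33,  0.19,  -0.32], [0.08,  0.05,  -0.08]]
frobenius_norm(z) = 1.26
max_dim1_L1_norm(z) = 1.93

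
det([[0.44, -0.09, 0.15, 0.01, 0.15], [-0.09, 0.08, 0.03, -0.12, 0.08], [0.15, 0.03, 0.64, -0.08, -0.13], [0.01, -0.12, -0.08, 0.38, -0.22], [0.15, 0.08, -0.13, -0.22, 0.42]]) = 0.000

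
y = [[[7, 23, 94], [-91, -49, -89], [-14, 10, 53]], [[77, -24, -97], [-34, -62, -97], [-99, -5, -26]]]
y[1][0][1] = -24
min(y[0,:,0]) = -91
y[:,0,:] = [[7, 23, 94], [77, -24, -97]]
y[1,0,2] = -97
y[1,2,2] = -26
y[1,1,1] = -62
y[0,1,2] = -89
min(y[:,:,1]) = -62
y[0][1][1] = -49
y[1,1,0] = -34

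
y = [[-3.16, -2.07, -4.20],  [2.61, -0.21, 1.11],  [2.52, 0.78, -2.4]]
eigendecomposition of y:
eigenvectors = [[(0.74+0j), (0.74-0j), (0.36+0j)], [(-0.33-0.36j), -0.33+0.36j, -0.88+0.00j], [(-0.03-0.46j), -0.03+0.46j, (0.31+0j)]]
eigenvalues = [(-2.05+3.58j), (-2.05-3.58j), (-1.67+0j)]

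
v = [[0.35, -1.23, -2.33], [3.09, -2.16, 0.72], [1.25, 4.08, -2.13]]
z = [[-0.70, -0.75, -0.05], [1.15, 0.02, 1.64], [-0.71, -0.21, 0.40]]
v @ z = [[-0.01, 0.20, -2.97],[-5.16, -2.51, -3.41],[5.33, -0.41, 5.78]]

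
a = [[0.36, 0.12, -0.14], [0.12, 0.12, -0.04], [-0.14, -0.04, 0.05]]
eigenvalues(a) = [0.46, -0.0, 0.07]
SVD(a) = [[-0.88, 0.30, 0.38], [-0.35, -0.94, -0.07], [0.33, -0.19, 0.92]] @ diag([0.46073567986964065, 0.07351570590078689, 0.004251385770427565]) @ [[-0.88, -0.35, 0.33], [0.3, -0.94, -0.19], [-0.38, 0.07, -0.92]]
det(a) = -0.00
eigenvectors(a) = [[-0.88, -0.38, -0.30],[-0.35, 0.07, 0.94],[0.33, -0.92, 0.19]]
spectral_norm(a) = 0.46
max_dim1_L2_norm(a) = 0.4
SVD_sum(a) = [[0.35,0.14,-0.13], [0.14,0.06,-0.05], [-0.13,-0.05,0.05]] + [[0.01, -0.02, -0.0], [-0.02, 0.06, 0.01], [-0.00, 0.01, 0.00]] + [[-0.0, 0.0, -0.0], [0.00, -0.0, 0.0], [-0.00, 0.00, -0.0]]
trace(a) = 0.53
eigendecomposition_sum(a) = [[0.35,0.14,-0.13], [0.14,0.06,-0.05], [-0.13,-0.05,0.05]] + [[-0.0, 0.00, -0.00],[0.0, -0.0, 0.0],[-0.0, 0.00, -0.0]] + [[0.01, -0.02, -0.00],  [-0.02, 0.06, 0.01],  [-0.0, 0.01, 0.0]]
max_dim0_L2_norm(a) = 0.4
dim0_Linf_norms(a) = [0.36, 0.12, 0.14]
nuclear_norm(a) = 0.54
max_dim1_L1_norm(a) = 0.62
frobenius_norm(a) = 0.47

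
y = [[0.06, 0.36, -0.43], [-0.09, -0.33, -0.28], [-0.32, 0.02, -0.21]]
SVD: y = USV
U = [[0.89,-0.37,-0.26], [0.19,0.83,-0.53], [0.41,0.42,0.81]]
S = [0.59, 0.49, 0.26]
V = [[-0.16,0.45,-0.88],[-0.47,-0.82,-0.33],[-0.87,0.36,0.34]]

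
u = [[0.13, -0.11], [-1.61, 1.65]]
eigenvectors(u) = [[-0.71, 0.07], [-0.70, -1.0]]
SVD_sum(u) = [[0.12, -0.12], [-1.61, 1.65]] + [[0.01, 0.01],[0.00, 0.0]]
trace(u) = 1.78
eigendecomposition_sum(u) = [[0.02, 0.00], [0.02, 0.00]] + [[0.11, -0.11], [-1.63, 1.65]]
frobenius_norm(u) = 2.31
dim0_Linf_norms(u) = [1.61, 1.65]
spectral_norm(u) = 2.31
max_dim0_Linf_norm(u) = 1.65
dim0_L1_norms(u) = [1.74, 1.76]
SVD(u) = [[-0.07, 1.00], [1.0, 0.07]] @ diag([2.311566184120808, 0.01617950645623593]) @ [[-0.70, 0.72],[0.72, 0.70]]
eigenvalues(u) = [0.02, 1.76]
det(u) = 0.04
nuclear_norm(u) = 2.33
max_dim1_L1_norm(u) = 3.26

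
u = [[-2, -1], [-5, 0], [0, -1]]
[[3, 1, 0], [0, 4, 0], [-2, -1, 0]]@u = [[-11, -3], [-20, 0], [9, 2]]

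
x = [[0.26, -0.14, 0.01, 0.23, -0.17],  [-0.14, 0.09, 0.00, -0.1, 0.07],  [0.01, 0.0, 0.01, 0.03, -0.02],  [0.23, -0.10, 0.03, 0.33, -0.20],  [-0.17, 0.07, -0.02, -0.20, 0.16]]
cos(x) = [[0.92, 0.04, -0.01, -0.09, 0.06],[0.04, 0.98, 0.0, 0.04, -0.03],[-0.01, 0.0, 1.00, -0.01, 0.01],[-0.09, 0.04, -0.01, 0.90, 0.07],[0.06, -0.03, 0.01, 0.07, 0.95]]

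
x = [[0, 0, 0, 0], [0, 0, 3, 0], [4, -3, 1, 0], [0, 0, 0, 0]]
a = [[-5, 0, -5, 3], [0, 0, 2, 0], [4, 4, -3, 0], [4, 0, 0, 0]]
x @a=[[0, 0, 0, 0], [12, 12, -9, 0], [-16, 4, -29, 12], [0, 0, 0, 0]]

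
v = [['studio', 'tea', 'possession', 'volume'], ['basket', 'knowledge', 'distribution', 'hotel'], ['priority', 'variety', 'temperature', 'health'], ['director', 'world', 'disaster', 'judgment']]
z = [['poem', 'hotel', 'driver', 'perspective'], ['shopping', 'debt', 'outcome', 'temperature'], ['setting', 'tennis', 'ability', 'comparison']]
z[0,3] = 'perspective'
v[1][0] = 'basket'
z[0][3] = 'perspective'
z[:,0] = ['poem', 'shopping', 'setting']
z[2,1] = 'tennis'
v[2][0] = 'priority'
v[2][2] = 'temperature'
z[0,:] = ['poem', 'hotel', 'driver', 'perspective']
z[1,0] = 'shopping'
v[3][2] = 'disaster'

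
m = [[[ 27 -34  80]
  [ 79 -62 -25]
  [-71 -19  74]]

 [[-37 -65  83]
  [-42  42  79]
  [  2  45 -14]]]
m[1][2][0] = 2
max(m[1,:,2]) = 83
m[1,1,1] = 42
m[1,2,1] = 45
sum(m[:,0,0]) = -10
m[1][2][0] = 2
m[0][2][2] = 74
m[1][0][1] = -65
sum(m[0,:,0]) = 35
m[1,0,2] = 83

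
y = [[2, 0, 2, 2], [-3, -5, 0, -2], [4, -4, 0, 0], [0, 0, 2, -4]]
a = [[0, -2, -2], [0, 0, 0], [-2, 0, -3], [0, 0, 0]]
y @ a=[[-4, -4, -10], [0, 6, 6], [0, -8, -8], [-4, 0, -6]]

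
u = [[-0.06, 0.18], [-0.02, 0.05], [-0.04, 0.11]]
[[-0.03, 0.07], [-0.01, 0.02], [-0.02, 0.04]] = u @ [[0.41, -0.02],[-0.02, 0.36]]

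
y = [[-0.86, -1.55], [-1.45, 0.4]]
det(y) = -2.59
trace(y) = -0.46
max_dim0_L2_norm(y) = 1.69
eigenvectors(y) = [[-0.84,0.57], [-0.54,-0.82]]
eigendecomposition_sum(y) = [[-1.29, -0.88], [-0.83, -0.57]] + [[0.43,-0.67], [-0.62,0.97]]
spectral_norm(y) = 1.86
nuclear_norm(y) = 3.25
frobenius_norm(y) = 2.32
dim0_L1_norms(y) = [2.31, 1.95]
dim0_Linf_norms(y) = [1.45, 1.55]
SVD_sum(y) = [[-1.27,-1.06], [-0.66,-0.55]] + [[0.41,-0.49], [-0.79,0.95]]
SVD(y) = [[-0.89, -0.46], [-0.46, 0.89]] @ diag([1.8623016694735461, 1.3915575776359534]) @ [[0.77, 0.64], [-0.64, 0.77]]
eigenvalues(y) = [-1.86, 1.4]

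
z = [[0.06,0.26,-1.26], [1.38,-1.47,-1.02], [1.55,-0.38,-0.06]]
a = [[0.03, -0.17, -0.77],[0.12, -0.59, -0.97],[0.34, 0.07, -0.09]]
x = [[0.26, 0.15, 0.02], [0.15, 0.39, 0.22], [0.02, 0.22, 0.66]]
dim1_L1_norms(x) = [0.43, 0.76, 0.9]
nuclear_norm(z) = 4.72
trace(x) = 1.31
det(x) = 0.04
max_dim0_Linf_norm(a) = 0.97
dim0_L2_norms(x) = [0.3, 0.47, 0.7]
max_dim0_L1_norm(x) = 0.9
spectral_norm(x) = 0.80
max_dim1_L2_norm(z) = 2.26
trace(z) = -1.47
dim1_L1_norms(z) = [1.58, 3.87, 1.99]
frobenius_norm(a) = 1.43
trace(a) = -0.65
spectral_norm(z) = 2.65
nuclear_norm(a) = 1.94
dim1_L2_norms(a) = [0.79, 1.14, 0.36]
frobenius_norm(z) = 3.05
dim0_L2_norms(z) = [2.08, 1.54, 1.62]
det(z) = -2.62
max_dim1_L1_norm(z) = 3.87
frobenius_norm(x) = 0.89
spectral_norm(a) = 1.37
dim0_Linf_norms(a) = [0.34, 0.59, 0.97]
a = z @ x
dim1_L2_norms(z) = [1.29, 2.26, 1.6]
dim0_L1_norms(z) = [2.99, 2.11, 2.34]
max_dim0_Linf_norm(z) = 1.55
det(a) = -0.10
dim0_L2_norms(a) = [0.36, 0.62, 1.24]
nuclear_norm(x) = 1.31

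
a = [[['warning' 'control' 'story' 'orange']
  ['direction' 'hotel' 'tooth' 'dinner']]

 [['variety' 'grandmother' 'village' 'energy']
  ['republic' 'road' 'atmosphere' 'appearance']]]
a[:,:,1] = [['control', 'hotel'], ['grandmother', 'road']]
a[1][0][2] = 'village'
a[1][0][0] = 'variety'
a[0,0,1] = 'control'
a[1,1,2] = 'atmosphere'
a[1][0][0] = 'variety'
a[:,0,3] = ['orange', 'energy']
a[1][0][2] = 'village'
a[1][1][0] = 'republic'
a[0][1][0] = 'direction'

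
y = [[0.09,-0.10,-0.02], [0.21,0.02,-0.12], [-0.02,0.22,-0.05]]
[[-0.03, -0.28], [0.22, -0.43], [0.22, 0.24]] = y @ [[0.44, -1.79], [0.84, 1.08], [-0.96, 0.60]]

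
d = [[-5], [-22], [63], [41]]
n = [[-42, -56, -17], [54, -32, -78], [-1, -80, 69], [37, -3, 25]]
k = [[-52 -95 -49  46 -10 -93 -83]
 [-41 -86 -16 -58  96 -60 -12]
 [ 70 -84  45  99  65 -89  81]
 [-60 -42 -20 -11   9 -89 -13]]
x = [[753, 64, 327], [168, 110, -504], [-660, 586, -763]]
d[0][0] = -5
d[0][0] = -5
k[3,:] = [-60, -42, -20, -11, 9, -89, -13]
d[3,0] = 41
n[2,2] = 69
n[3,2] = 25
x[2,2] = -763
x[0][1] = 64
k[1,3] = -58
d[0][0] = -5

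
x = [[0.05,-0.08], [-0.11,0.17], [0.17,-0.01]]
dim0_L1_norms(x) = [0.33, 0.26]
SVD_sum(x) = [[0.07, -0.06], [-0.15, 0.13], [0.10, -0.09]] + [[-0.02, -0.02],  [0.04, 0.04],  [0.07, 0.08]]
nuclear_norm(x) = 0.37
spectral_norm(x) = 0.25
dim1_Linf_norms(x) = [0.08, 0.17, 0.17]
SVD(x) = [[-0.35, 0.24], [0.77, -0.48], [-0.54, -0.84]] @ diag([0.25334528435253323, 0.12131020936563451]) @ [[-0.76, 0.65], [-0.65, -0.76]]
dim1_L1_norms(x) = [0.13, 0.28, 0.18]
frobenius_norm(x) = 0.28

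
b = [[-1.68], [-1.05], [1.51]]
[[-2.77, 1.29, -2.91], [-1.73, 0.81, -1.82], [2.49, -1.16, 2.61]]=b @ [[1.65,-0.77,1.73]]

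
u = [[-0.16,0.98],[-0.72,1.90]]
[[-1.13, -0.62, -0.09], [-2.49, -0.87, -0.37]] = u@ [[0.71, -0.80, 0.49], [-1.04, -0.76, -0.01]]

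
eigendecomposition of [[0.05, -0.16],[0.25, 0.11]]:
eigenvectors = [[0.09-0.62j, 0.09+0.62j], [(-0.78+0j), (-0.78-0j)]]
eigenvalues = [(0.08+0.2j), (0.08-0.2j)]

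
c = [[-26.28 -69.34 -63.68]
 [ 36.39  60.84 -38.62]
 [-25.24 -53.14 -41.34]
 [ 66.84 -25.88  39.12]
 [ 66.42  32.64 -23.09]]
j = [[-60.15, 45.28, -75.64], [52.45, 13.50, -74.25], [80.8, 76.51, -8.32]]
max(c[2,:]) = -25.24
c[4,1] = 32.64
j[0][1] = 45.28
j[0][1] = 45.28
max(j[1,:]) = 52.45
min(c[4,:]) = -23.09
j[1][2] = -74.25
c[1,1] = 60.84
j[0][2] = -75.64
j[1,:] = [52.45, 13.5, -74.25]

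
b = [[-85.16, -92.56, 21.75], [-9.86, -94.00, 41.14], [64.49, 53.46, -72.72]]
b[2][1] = 53.46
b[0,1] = -92.56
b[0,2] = 21.75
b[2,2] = -72.72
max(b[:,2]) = 41.14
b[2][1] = 53.46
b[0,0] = -85.16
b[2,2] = -72.72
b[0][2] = 21.75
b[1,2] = 41.14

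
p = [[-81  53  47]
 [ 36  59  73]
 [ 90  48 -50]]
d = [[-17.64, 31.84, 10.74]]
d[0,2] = 10.74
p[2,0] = 90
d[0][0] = -17.64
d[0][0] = -17.64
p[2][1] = 48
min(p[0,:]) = -81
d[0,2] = 10.74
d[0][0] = -17.64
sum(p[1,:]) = 168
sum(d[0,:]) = 24.939999999999998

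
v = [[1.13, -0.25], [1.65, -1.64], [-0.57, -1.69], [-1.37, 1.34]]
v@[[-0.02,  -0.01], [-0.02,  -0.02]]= [[-0.02, -0.01], [-0.00, 0.02], [0.05, 0.04], [0.0, -0.01]]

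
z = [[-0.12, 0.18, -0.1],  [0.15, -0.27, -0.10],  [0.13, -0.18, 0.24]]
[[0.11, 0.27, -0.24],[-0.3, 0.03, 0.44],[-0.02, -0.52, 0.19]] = z @ [[-1.59, -0.40, -0.27], [-0.04, 0.31, -1.68], [0.73, -1.71, -0.31]]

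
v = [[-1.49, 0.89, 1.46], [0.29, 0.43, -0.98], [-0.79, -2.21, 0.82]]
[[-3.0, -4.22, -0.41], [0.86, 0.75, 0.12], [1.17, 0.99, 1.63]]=v@[[0.10, 1.17, -0.80],[-1.05, -1.22, -0.7],[-1.31, -0.95, -0.67]]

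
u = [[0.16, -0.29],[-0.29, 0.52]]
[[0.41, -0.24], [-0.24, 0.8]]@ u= [[0.14, -0.24], [-0.27, 0.49]]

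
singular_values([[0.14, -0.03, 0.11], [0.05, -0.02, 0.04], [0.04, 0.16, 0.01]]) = [0.19, 0.16, 0.0]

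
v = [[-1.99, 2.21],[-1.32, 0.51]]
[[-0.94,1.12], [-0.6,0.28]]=v @ [[0.45, -0.02], [-0.02, 0.49]]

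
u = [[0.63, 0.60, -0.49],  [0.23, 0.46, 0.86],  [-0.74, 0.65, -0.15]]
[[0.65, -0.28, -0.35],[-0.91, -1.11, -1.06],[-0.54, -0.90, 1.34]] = u@[[0.60, 0.24, -1.46], [-0.38, -1.27, 0.19], [-1.02, -0.67, -0.94]]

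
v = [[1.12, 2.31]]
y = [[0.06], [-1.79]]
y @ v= [[0.07,0.14], [-2.00,-4.13]]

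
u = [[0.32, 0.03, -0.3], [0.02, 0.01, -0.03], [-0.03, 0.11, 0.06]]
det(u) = 0.000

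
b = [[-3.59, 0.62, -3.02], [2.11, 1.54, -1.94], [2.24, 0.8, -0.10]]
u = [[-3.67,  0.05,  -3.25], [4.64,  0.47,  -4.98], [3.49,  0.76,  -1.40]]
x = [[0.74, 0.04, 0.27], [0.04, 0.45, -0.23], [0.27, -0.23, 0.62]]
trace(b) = -2.15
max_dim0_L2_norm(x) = 0.79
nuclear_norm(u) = 13.23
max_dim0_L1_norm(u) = 11.8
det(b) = -2.26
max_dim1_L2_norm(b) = 4.73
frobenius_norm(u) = 9.24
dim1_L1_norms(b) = [7.23, 5.59, 3.14]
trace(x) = 1.81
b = u @ x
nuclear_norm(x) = 1.81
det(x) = 0.13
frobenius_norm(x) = 1.18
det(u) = -18.15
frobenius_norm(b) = 6.22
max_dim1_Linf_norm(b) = 3.59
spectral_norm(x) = 0.98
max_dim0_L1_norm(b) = 7.94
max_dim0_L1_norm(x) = 1.12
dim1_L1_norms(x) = [1.05, 0.72, 1.12]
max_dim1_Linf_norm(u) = 4.98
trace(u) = -4.60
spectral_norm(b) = 5.07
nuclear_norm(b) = 8.79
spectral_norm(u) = 7.72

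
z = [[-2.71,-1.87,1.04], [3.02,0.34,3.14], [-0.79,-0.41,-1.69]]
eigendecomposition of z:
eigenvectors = [[(0.27-0.56j), 0.27+0.56j, -0.62+0.00j], [(-0.76+0j), -0.76-0.00j, (0.73+0j)], [0.19-0.03j, 0.19+0.03j, (0.29+0j)]]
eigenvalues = [(-1.52+2.33j), (-1.52-2.33j), (-1.01+0j)]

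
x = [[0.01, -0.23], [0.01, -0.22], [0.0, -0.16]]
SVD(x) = [[0.65, 0.29], [0.62, 0.35], [0.45, -0.89]] @ diag([0.356454240057205, 0.006354112466771998]) @ [[0.04, -1.00], [1.0, 0.04]]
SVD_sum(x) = [[0.01, -0.23], [0.01, -0.22], [0.01, -0.16]] + [[0.0, 0.00], [0.00, 0.0], [-0.01, -0.0]]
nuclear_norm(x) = 0.36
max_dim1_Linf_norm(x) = 0.23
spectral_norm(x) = 0.36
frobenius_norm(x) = 0.36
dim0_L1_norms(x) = [0.02, 0.61]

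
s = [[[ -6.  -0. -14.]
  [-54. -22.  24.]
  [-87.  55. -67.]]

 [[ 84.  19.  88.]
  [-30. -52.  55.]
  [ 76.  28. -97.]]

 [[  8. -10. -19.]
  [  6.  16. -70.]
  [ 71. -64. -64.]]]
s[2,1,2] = -70.0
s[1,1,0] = -30.0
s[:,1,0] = [-54.0, -30.0, 6.0]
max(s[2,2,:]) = 71.0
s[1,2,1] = 28.0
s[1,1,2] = 55.0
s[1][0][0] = 84.0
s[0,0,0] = -6.0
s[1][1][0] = -30.0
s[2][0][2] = -19.0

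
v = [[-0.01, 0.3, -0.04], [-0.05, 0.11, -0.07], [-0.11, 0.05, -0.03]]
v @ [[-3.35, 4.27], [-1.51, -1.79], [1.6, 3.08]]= [[-0.48, -0.70], [-0.11, -0.63], [0.24, -0.65]]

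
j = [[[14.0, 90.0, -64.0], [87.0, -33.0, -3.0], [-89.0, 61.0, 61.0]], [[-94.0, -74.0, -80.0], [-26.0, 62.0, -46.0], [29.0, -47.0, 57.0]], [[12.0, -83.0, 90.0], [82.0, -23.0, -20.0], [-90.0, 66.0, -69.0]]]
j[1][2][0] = 29.0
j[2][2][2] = -69.0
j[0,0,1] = 90.0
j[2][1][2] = -20.0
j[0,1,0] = 87.0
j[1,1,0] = -26.0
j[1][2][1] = -47.0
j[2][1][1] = -23.0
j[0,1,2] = -3.0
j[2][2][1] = 66.0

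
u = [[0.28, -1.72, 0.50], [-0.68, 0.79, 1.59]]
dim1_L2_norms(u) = [1.81, 1.9]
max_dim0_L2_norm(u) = 1.89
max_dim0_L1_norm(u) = 2.51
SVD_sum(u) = [[0.44, -1.06, -0.58], [-0.55, 1.32, 0.72]] + [[-0.16,-0.66,1.08], [-0.13,-0.53,0.87]]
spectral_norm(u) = 2.05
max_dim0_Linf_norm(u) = 1.72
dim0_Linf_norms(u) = [0.68, 1.72, 1.59]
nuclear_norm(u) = 3.69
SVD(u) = [[-0.63, 0.78], [0.78, 0.63]] @ diag([2.0548731431289564, 1.6367334436759469]) @ [[-0.34, 0.82, 0.45], [-0.13, -0.52, 0.85]]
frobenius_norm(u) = 2.63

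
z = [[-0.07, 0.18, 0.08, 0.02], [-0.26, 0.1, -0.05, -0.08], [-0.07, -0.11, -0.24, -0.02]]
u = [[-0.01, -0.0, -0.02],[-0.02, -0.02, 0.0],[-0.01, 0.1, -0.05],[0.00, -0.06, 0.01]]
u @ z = [[0.00, 0.0, 0.00, 0.00], [0.01, -0.01, -0.0, 0.0], [-0.02, 0.01, 0.01, -0.01], [0.01, -0.01, 0.00, 0.0]]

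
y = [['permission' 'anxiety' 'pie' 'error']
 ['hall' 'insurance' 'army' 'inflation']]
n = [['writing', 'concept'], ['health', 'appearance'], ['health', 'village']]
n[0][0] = 'writing'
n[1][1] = 'appearance'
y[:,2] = ['pie', 'army']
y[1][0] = 'hall'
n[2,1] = 'village'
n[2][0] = 'health'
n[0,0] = 'writing'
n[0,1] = 'concept'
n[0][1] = 'concept'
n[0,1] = 'concept'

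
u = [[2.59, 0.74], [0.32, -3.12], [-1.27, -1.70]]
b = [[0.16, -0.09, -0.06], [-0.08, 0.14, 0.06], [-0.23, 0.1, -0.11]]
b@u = [[0.46,0.50], [-0.24,-0.60], [-0.42,-0.30]]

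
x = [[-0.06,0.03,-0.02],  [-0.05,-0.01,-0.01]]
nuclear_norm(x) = 0.11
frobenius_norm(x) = 0.09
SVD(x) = [[-0.82, -0.57], [-0.57, 0.82]] @ diag([0.08307594407440799, 0.02642702246084177]) @ [[0.94, -0.23, 0.27], [-0.27, -0.96, 0.12]]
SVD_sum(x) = [[-0.06, 0.02, -0.02],  [-0.04, 0.01, -0.01]] + [[0.00,0.01,-0.00], [-0.01,-0.02,0.0]]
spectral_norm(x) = 0.08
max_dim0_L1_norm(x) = 0.11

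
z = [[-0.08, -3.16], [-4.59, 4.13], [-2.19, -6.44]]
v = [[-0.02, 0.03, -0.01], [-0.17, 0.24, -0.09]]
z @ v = [[0.54, -0.76, 0.29], [-0.61, 0.85, -0.33], [1.14, -1.61, 0.60]]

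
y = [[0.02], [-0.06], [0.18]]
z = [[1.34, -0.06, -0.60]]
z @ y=[[-0.08]]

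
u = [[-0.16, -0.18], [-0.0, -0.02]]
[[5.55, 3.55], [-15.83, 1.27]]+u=[[5.39, 3.37], [-15.83, 1.25]]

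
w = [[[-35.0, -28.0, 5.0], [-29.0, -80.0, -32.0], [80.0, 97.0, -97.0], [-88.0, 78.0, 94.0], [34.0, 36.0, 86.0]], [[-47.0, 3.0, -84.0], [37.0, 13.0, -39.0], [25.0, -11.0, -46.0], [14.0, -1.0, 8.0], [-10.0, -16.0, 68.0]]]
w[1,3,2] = 8.0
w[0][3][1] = 78.0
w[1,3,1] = -1.0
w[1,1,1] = 13.0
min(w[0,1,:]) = -80.0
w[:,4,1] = [36.0, -16.0]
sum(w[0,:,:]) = 121.0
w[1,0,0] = -47.0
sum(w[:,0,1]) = -25.0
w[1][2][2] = -46.0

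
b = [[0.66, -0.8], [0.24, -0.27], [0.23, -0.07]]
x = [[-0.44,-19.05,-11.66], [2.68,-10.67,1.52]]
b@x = [[-2.43, -4.04, -8.91], [-0.83, -1.69, -3.21], [-0.29, -3.63, -2.79]]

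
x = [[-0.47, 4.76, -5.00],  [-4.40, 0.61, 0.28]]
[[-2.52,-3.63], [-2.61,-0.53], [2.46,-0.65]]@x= [[17.16,-14.21,11.58],[3.56,-12.75,12.90],[1.7,11.31,-12.48]]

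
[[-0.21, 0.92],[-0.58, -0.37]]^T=[[-0.21, -0.58],[0.92, -0.37]]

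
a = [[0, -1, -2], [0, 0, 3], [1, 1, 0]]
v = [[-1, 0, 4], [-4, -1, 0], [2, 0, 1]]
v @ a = [[4, 5, 2], [0, 4, 5], [1, -1, -4]]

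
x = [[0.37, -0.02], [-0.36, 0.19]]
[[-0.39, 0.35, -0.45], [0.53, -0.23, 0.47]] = x@[[-1.01, 0.97, -1.21],[0.89, 0.63, 0.16]]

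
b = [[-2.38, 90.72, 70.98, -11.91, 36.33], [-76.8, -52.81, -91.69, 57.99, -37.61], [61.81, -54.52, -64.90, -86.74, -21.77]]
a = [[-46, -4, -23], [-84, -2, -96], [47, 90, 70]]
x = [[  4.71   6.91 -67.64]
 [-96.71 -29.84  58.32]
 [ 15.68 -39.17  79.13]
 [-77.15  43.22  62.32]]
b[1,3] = 57.99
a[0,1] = -4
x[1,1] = -29.84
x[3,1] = 43.22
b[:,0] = [-2.38, -76.8, 61.81]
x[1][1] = -29.84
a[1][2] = -96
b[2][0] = 61.81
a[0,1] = -4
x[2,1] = -39.17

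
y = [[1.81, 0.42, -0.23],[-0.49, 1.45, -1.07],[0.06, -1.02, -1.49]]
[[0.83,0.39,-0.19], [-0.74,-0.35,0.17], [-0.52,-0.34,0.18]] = y @[[0.52, 0.24, -0.12], [-0.04, 0.01, -0.01], [0.4, 0.23, -0.12]]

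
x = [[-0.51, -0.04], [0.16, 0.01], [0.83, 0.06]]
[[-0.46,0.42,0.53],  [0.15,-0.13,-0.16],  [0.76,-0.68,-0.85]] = x @ [[0.95, -0.78, -0.97], [-0.49, -0.47, -0.76]]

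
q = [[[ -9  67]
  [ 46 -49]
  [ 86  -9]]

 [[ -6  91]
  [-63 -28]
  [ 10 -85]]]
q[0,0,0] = -9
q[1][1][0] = -63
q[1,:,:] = [[-6, 91], [-63, -28], [10, -85]]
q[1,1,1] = -28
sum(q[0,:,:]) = 132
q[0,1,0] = 46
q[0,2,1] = -9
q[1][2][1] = -85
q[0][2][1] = -9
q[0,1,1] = -49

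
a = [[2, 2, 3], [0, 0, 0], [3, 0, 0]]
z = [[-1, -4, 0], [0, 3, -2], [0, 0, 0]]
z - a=[[-3, -6, -3], [0, 3, -2], [-3, 0, 0]]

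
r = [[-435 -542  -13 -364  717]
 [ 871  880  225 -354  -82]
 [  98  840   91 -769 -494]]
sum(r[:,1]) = 1178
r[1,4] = -82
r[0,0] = -435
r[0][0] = -435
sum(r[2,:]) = -234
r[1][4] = -82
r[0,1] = -542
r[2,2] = 91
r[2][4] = -494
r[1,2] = 225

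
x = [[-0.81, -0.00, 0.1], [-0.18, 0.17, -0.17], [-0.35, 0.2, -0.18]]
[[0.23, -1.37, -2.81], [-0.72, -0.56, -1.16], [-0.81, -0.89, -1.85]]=x @ [[-0.13, 1.81, 3.45], [-3.16, -0.36, -3.36], [1.24, 1.0, -0.19]]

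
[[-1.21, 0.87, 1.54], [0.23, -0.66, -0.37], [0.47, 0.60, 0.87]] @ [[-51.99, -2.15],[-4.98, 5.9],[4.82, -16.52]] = [[66.0, -17.71], [-10.45, 1.72], [-23.23, -11.84]]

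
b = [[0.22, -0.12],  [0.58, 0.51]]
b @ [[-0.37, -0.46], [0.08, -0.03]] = [[-0.09, -0.1], [-0.17, -0.28]]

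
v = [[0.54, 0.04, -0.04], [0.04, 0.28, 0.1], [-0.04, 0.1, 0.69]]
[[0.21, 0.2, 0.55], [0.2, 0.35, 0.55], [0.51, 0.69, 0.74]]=v@[[0.41, 0.38, 0.97], [0.39, 0.87, 1.50], [0.71, 0.89, 0.91]]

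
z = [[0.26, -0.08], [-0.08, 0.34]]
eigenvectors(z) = [[-0.85, 0.53], [-0.53, -0.85]]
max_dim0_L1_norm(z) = 0.42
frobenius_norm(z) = 0.44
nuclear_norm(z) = 0.60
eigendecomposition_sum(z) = [[0.15,0.09], [0.09,0.06]] + [[0.11, -0.17], [-0.17, 0.28]]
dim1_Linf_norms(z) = [0.26, 0.34]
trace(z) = 0.60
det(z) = 0.08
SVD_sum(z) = [[0.11,-0.17], [-0.17,0.28]] + [[0.15,0.09], [0.09,0.06]]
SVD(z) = [[-0.53, 0.85], [0.85, 0.53]] @ diag([0.3894427190999916, 0.21055728090000844]) @ [[-0.53,0.85],[0.85,0.53]]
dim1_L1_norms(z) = [0.34, 0.42]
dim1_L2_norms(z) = [0.27, 0.35]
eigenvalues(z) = [0.21, 0.39]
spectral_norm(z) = 0.39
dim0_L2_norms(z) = [0.27, 0.35]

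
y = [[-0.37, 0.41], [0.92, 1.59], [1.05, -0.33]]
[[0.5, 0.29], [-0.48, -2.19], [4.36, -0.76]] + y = [[0.13, 0.70],  [0.44, -0.6],  [5.41, -1.09]]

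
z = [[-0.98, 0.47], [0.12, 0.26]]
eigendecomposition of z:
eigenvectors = [[-1.0, -0.34], [0.09, -0.94]]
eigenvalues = [-1.02, 0.3]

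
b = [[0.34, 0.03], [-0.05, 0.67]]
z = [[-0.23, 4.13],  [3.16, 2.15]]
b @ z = [[0.02, 1.47], [2.13, 1.23]]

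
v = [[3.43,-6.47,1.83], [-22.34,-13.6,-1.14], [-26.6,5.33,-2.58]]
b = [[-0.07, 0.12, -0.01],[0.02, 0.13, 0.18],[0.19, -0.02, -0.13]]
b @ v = [[-2.65, -1.23, -0.24], [-7.62, -0.94, -0.58], [4.56, -1.65, 0.71]]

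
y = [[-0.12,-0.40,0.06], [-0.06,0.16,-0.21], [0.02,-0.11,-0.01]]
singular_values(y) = [0.47, 0.2, 0.05]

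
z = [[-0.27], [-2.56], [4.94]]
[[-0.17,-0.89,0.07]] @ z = [[2.67]]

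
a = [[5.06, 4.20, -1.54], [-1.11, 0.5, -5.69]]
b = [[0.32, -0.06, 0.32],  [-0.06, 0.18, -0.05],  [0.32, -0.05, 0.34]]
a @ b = [[0.87,0.53,0.89],[-2.21,0.44,-2.31]]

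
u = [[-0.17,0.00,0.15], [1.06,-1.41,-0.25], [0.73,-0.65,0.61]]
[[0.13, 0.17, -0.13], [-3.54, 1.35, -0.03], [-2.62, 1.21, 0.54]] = u@[[-1.52, -0.21, 1.10], [1.52, -1.27, 0.78], [-0.86, 0.88, 0.4]]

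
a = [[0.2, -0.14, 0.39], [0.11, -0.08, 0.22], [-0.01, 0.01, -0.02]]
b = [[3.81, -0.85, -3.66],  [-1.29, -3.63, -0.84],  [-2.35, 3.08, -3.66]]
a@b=[[0.03, 1.54, -2.04], [0.01, 0.87, -1.14], [-0.0, -0.09, 0.1]]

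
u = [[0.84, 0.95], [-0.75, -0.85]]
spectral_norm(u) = 1.70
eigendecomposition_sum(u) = [[0.39, 0.41], [-0.33, -0.35]] + [[0.45, 0.54], [-0.42, -0.50]]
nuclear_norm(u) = 1.70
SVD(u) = [[-0.75, 0.67], [0.67, 0.75]] @ diag([1.7009112917160913, 0.0008818802058080182]) @ [[-0.66,-0.75], [0.75,-0.66]]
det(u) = -0.00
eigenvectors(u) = [[0.76, -0.73], [-0.65, 0.68]]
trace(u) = -0.01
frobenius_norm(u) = 1.70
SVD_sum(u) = [[0.84, 0.95],[-0.75, -0.85]] + [[0.00,-0.00],  [0.00,-0.00]]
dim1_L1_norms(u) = [1.79, 1.6]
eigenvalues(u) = [0.03, -0.04]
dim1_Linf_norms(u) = [0.95, 0.85]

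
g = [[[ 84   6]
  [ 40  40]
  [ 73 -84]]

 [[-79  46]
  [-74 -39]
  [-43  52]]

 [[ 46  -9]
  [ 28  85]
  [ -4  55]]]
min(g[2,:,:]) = -9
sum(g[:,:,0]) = 71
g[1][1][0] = -74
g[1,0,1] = 46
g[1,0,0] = -79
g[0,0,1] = 6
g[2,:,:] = [[46, -9], [28, 85], [-4, 55]]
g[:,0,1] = [6, 46, -9]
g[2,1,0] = 28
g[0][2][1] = -84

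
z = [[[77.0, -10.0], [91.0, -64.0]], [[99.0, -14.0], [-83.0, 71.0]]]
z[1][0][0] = 99.0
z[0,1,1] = -64.0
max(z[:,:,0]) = 99.0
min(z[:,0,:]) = -14.0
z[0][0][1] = -10.0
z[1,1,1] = 71.0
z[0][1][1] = -64.0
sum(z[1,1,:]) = -12.0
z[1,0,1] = -14.0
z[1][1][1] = 71.0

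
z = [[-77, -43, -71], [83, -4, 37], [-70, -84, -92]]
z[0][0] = -77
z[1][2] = 37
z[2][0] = -70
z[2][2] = -92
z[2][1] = -84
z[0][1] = -43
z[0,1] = -43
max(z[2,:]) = -70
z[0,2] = -71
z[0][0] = -77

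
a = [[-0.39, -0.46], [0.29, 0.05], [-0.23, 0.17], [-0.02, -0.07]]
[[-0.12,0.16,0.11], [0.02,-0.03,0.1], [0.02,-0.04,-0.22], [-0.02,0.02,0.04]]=a @ [[0.05, -0.04, 0.47], [0.21, -0.31, -0.64]]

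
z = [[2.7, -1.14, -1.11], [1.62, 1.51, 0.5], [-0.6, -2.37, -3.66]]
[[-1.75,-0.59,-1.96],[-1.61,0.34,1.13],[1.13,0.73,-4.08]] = z@[[-0.76, -0.19, -0.15], [-0.24, 0.62, 0.68], [-0.03, -0.57, 0.7]]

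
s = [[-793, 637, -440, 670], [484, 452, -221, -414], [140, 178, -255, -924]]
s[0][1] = 637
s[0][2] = -440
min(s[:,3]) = -924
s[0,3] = 670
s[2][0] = 140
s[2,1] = 178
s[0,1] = 637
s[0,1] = 637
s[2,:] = [140, 178, -255, -924]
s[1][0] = 484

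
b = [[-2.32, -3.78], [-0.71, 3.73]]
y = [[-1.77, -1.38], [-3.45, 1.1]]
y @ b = [[5.09, 1.54], [7.22, 17.14]]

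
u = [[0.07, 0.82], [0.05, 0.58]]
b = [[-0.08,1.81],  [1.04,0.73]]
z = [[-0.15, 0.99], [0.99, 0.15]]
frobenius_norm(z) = 1.42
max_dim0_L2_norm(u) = 1.0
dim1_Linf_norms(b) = [1.81, 1.04]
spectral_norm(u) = 1.01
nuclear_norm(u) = 1.01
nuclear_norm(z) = 2.00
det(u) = -0.00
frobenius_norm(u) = 1.01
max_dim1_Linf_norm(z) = 0.99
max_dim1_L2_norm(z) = 1.0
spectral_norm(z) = 1.00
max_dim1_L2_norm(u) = 0.82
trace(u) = 0.65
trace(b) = 0.65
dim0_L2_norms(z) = [1.0, 1.0]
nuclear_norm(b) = 2.96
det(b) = -1.94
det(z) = -1.00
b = u + z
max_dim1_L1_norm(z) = 1.14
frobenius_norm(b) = 2.21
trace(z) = 0.00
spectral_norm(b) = 1.99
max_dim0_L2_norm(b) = 1.95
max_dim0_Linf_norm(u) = 0.82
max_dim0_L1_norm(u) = 1.4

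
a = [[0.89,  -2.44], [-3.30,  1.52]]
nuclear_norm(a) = 5.77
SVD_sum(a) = [[1.73, -1.37], [-2.77, 2.19]] + [[-0.84, -1.07], [-0.53, -0.67]]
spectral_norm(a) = 4.17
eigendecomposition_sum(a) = [[-0.92,-0.71],[-0.95,-0.73]] + [[1.81, -1.73], [-2.35, 2.25]]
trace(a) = 2.41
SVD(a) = [[-0.53, 0.85],[0.85, 0.53]] @ diag([4.166658534698888, 1.607811137920408]) @ [[-0.78, 0.62],[-0.62, -0.78]]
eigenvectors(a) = [[-0.69, 0.61], [-0.72, -0.79]]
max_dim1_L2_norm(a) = 3.63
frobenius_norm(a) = 4.47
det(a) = -6.70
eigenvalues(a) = [-1.65, 4.06]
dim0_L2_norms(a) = [3.42, 2.87]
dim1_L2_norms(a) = [2.6, 3.63]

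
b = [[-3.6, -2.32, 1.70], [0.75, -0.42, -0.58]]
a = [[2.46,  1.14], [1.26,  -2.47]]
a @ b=[[-8.00, -6.19, 3.52],[-6.39, -1.89, 3.57]]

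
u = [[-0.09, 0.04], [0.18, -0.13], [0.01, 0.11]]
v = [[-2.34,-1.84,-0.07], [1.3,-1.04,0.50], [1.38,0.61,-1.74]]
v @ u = [[-0.12,0.14], [-0.3,0.24], [-0.03,-0.22]]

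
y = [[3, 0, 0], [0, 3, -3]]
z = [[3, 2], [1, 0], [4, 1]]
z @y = [[9, 6, -6], [3, 0, 0], [12, 3, -3]]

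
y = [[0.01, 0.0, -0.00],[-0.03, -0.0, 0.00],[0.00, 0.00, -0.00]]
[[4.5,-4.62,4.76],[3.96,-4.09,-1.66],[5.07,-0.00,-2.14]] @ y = [[0.18, 0.0, 0.00], [0.16, 0.00, 0.00], [0.05, 0.0, 0.0]]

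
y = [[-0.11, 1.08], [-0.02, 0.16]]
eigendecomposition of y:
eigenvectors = [[(0.99+0j), 0.99-0.00j],[(0.12+0.05j), 0.12-0.05j]]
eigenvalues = [(0.03+0.06j), (0.03-0.06j)]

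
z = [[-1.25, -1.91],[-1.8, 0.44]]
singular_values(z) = [2.45, 1.63]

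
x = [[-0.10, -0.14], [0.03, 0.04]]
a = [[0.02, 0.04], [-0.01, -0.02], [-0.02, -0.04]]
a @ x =[[-0.00, -0.0], [0.0, 0.00], [0.00, 0.00]]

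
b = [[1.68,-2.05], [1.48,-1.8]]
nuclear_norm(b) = 3.53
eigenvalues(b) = [(-0.06+0.08j), (-0.06-0.08j)]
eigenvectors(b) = [[0.76+0.00j, 0.76-0.00j], [(0.65-0.03j), 0.65+0.03j]]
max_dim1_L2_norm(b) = 2.65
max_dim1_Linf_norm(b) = 2.05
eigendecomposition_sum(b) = [[(0.84+0.69j), (-1.03-0.77j)], [(0.74+0.56j), (-0.9-0.61j)]] + [[0.84-0.69j, -1.02+0.77j],[0.74-0.56j, (-0.9+0.61j)]]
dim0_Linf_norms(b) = [1.68, 2.05]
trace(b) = -0.12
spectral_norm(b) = 3.53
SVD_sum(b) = [[1.68, -2.05], [1.48, -1.8]] + [[-0.0, -0.0], [0.00, 0.00]]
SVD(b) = [[-0.75, -0.66], [-0.66, 0.75]] @ diag([3.529205572261858, 0.0028334988697159527]) @ [[-0.63, 0.77], [0.77, 0.63]]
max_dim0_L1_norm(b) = 3.85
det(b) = 0.01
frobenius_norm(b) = 3.53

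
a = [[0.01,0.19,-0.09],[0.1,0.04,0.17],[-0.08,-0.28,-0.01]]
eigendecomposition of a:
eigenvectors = [[-0.86+0.00j, (0.55-0.27j), 0.55+0.27j], [0.20+0.00j, -0.10+0.42j, (-0.1-0.42j)], [(0.47+0j), (-0.66+0j), (-0.66-0j)]]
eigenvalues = [(0.01+0j), (0.01+0.14j), (0.01-0.14j)]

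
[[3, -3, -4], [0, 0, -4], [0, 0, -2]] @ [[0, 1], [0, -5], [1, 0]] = [[-4, 18], [-4, 0], [-2, 0]]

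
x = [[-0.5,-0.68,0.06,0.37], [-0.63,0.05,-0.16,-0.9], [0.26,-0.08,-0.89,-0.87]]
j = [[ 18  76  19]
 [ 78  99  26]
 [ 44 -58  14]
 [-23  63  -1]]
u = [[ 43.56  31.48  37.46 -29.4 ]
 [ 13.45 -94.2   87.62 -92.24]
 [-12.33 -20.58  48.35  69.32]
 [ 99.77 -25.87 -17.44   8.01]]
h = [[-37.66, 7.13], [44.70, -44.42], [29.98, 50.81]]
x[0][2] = 0.058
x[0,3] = 0.37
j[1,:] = [78, 99, 26]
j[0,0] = 18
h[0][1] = 7.13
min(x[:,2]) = -0.891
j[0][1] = 76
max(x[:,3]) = 0.37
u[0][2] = 37.46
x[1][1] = 0.046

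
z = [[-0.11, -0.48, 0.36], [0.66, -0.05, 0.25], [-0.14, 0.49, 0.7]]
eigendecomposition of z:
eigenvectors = [[0.68+0.00j, (0.68-0j), (0.16+0j)],[-0.00-0.66j, -0.00+0.66j, 0.36+0.00j],[(-0.11+0.3j), (-0.11-0.3j), 0.92+0.00j]]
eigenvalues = [(-0.16+0.63j), (-0.16-0.63j), (0.87+0j)]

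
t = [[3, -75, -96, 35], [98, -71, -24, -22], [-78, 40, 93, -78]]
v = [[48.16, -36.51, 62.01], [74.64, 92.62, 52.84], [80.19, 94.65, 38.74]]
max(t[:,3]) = 35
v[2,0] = 80.19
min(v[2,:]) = 38.74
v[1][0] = 74.64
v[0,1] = -36.51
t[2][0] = -78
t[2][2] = 93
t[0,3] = 35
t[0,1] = -75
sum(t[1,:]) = -19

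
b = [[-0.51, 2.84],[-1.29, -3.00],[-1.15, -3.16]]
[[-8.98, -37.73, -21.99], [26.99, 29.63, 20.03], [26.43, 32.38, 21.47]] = b@[[-9.57, 5.59, 1.75], [-4.88, -12.28, -7.43]]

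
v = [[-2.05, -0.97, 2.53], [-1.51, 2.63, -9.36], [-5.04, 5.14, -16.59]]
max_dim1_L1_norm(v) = 26.77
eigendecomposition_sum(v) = [[1.38, -0.98, 3.17], [-4.43, 3.17, -10.22], [-7.43, 5.31, -17.14]] + [[-3.45, -0.03, -0.62], [3.26, 0.02, 0.59], [2.51, 0.02, 0.45]] + [[0.02,0.04,-0.02], [-0.33,-0.56,0.27], [-0.11,-0.19,0.09]]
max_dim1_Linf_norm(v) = 16.59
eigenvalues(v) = [-12.59, -2.97, -0.45]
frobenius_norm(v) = 20.87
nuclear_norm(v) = 23.82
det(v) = -16.74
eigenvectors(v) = [[0.16, -0.64, 0.06], [-0.51, 0.61, -0.94], [-0.85, 0.47, -0.32]]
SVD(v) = [[0.1,0.92,-0.38], [-0.47,-0.29,-0.83], [-0.87,0.27,0.41]] @ diag([20.66580021938725, 2.871463876529149, 0.2821285135574341]) @ [[0.24, -0.28, 0.93], [-0.97, -0.1, 0.22], [-0.03, 0.95, 0.30]]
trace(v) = -16.01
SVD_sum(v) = [[0.51, -0.6, 1.99], [-2.33, 2.77, -9.11], [-4.29, 5.11, -16.79]] + [[-2.56, -0.26, 0.57], [0.81, 0.08, -0.18], [-0.74, -0.08, 0.17]] + [[0.00, -0.1, -0.03],[0.01, -0.22, -0.07],[-0.0, 0.11, 0.03]]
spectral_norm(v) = 20.67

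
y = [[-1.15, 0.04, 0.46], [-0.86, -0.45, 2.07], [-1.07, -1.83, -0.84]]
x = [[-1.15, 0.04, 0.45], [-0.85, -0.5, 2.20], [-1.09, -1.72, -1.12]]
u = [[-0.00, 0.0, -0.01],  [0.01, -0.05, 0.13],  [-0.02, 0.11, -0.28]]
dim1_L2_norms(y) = [1.24, 2.29, 2.28]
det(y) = -4.41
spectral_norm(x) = 2.59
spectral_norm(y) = 2.48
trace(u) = -0.33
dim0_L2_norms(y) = [1.79, 1.88, 2.28]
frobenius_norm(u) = 0.33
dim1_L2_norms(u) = [0.01, 0.14, 0.3]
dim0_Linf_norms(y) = [1.15, 1.83, 2.07]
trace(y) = -2.44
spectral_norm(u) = 0.33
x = y + u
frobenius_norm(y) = 3.46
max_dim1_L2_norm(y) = 2.29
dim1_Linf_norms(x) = [1.15, 2.2, 1.72]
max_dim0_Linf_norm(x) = 2.2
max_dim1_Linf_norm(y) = 2.07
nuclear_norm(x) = 5.70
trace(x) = -2.77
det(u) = -0.00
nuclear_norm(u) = 0.34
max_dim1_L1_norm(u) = 0.41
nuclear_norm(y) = 5.54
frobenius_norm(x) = 3.57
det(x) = -4.72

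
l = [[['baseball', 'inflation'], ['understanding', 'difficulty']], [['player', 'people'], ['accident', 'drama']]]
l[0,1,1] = 'difficulty'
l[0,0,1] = 'inflation'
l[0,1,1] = 'difficulty'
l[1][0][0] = 'player'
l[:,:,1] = [['inflation', 'difficulty'], ['people', 'drama']]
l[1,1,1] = 'drama'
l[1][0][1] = 'people'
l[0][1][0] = 'understanding'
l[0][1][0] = 'understanding'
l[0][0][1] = 'inflation'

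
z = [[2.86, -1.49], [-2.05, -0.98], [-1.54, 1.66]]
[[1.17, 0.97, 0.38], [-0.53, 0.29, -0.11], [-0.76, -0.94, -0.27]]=z @ [[0.33, 0.09, 0.09], [-0.15, -0.48, -0.08]]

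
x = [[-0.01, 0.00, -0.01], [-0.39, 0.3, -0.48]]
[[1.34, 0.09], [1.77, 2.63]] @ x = [[-0.05, 0.03, -0.06],[-1.04, 0.79, -1.28]]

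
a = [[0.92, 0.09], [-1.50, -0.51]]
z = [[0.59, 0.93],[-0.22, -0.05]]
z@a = [[-0.85,-0.42],  [-0.13,0.01]]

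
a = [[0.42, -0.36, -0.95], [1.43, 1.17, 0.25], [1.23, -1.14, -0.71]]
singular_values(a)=[2.06, 1.85, 0.58]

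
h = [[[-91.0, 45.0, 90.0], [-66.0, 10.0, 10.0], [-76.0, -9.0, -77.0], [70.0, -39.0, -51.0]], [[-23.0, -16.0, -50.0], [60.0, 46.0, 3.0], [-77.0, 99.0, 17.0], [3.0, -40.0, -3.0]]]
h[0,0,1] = 45.0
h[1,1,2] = 3.0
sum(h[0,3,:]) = -20.0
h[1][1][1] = 46.0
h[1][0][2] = -50.0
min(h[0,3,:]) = -51.0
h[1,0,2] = -50.0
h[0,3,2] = -51.0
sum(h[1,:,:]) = 19.0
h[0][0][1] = 45.0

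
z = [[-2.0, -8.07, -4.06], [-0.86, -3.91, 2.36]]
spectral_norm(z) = 9.67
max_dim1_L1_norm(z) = 14.13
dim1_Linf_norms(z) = [8.07, 3.91]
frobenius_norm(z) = 10.35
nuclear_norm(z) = 13.38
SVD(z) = [[-0.95,-0.31], [-0.31,0.95]] @ diag([9.665579277579756, 3.7124624211998185]) @ [[0.22, 0.92, 0.32], [-0.05, -0.32, 0.95]]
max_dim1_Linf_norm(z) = 8.07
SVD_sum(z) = [[-2.06, -8.44, -2.96], [-0.68, -2.78, -0.98]] + [[0.06,0.37,-1.1], [-0.18,-1.13,3.34]]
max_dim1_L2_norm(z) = 9.25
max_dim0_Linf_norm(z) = 8.07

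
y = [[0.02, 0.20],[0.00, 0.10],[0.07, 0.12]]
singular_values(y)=[0.26, 0.05]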